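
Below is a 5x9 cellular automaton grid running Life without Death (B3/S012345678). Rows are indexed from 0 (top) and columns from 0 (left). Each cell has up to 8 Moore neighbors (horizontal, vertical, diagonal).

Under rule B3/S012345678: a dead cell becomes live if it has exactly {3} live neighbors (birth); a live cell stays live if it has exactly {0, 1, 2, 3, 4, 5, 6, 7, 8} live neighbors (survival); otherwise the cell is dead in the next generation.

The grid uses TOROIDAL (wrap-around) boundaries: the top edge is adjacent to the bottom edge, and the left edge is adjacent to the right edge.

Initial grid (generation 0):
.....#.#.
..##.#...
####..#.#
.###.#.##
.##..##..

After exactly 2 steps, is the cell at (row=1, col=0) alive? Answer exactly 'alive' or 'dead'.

Answer: alive

Derivation:
Simulating step by step:
Generation 0 (given above): 21 live cells
Generation 1: 30 live cells
.#.#.#.#.
#.##.#.##
####.##.#
.###.#.##
####.##.#
Generation 2: 30 live cells
.#.#.#.#.
#.##.#.##
####.##.#
.###.#.##
####.##.#

Cell (1,0) at generation 2: 1 -> alive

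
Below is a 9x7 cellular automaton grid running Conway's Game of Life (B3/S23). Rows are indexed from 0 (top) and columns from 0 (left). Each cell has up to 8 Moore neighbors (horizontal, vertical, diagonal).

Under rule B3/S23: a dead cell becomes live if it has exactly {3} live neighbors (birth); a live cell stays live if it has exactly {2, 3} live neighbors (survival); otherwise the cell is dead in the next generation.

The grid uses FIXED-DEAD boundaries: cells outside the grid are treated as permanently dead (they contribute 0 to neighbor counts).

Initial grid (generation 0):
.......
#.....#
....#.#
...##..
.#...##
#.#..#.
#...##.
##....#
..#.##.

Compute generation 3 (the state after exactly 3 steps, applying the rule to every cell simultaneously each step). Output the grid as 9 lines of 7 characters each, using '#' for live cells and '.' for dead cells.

Simulating step by step:
Generation 0 (given above): 21 live cells
Generation 1: 22 live cells
.......
.....#.
...##..
...##.#
.###.##
#......
#...###
##.#..#
.#...#.
Generation 2: 22 live cells
.......
....#..
...#...
......#
.###.##
#.##...
#...###
###...#
###....
Generation 3: 19 live cells
(generation 3 grid is the final answer)

Answer: .......
.......
.......
...####
.#.####
#......
#...###
..##..#
#.#....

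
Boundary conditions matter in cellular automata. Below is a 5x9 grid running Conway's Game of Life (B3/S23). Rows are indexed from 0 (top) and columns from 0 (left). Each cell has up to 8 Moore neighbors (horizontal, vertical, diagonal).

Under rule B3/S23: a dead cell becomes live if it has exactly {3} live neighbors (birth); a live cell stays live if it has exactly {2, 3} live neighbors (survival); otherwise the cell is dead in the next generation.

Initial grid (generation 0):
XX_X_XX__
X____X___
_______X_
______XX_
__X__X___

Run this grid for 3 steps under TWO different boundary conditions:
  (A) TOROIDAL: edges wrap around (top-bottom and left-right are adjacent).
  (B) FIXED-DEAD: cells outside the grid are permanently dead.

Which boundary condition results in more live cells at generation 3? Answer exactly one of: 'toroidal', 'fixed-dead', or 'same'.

Under TOROIDAL boundary, generation 3:
_XX__XXX_
____XXX__
_____XX__
___X_XX_X
___XX_XXX
Population = 19

Under FIXED-DEAD boundary, generation 3:
XX___X___
XX__X_X__
_____X_X_
_____X__X
______XX_
Population = 13

Comparison: toroidal=19, fixed-dead=13 -> toroidal

Answer: toroidal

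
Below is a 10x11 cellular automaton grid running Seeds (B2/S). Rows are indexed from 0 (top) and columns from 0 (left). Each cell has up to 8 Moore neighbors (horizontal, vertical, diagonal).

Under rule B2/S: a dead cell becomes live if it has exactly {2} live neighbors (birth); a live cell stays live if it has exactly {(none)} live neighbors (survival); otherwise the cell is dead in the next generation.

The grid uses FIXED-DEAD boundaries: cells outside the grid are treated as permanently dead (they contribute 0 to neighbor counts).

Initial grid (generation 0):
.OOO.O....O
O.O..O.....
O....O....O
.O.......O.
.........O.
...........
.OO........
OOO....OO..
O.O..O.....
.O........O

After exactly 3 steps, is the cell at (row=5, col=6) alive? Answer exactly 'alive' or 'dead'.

Answer: alive

Derivation:
Simulating step by step:
Generation 0 (given above): 26 live cells
Generation 1: 25 live cells
O.....O....
.........OO
..O.O.O..O.
O.......O..
........O.O
.OO........
...O...OO..
......O....
...O..OOOO.
O.O........
Generation 2: 32 live cells
.........OO
.O.O..OOO..
.O.O.O.O...
.O.O.O....O
O.O....O...
...O.......
.O....O....
..OOOO.....
.OO..O.....
.O.O..O..O.
Generation 3: 17 live cells
..O...O....
O....O....O
.........O.
.......OO..
......O....
O.....OO...
...........
O..........
O..........
O...OO.....

Cell (5,6) at generation 3: 1 -> alive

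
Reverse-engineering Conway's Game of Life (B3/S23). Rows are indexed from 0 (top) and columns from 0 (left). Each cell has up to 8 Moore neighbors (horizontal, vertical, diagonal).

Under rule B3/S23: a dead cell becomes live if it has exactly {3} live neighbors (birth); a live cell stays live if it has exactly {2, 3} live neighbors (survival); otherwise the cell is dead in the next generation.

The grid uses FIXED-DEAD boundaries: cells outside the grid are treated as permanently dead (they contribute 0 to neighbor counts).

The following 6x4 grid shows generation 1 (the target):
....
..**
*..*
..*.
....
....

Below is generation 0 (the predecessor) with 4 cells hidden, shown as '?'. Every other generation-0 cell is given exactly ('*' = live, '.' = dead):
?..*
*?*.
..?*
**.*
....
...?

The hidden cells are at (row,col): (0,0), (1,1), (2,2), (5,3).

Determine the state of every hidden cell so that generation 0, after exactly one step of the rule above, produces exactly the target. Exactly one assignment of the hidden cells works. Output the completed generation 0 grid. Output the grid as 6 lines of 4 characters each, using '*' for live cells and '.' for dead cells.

Hidden generation-0 cells (in order): (0,0), (1,1), (2,2), (5,3).
A hidden cell only influences target cells in its own 3x3 neighborhood. Try each of the 2^4 = 16 assignments, step the completed generation 0 forward once under B3/S23, and compare with the target:
  (0,0)=. (1,1)=. (2,2)=. (5,3)=. -> step reproduces the target at every cell -> ACCEPT
  (0,0)=. (1,1)=. (2,2)=. (5,3)=* -> step gives (4,2)='*' but target has '.' -> reject
  (0,0)=. (1,1)=. (2,2)=* (5,3)=. -> step gives (1,1)='*' but target has '.' -> reject
  (0,0)=. (1,1)=. (2,2)=* (5,3)=* -> step gives (1,1)='*' but target has '.' -> reject
  (0,0)=. (1,1)=* (2,2)=. (5,3)=. -> step gives (0,1)='*' but target has '.' -> reject
  (0,0)=. (1,1)=* (2,2)=. (5,3)=* -> step gives (0,1)='*' but target has '.' -> reject
  (0,0)=. (1,1)=* (2,2)=* (5,3)=. -> step gives (0,1)='*' but target has '.' -> reject
  (0,0)=. (1,1)=* (2,2)=* (5,3)=* -> step gives (0,1)='*' but target has '.' -> reject
  (0,0)=* (1,1)=. (2,2)=. (5,3)=. -> step gives (0,1)='*' but target has '.' -> reject
  (0,0)=* (1,1)=. (2,2)=. (5,3)=* -> step gives (0,1)='*' but target has '.' -> reject
  (0,0)=* (1,1)=. (2,2)=* (5,3)=. -> step gives (0,1)='*' but target has '.' -> reject
  (0,0)=* (1,1)=. (2,2)=* (5,3)=* -> step gives (0,1)='*' but target has '.' -> reject
  (0,0)=* (1,1)=* (2,2)=. (5,3)=. -> step gives (0,0)='*' but target has '.' -> reject
  (0,0)=* (1,1)=* (2,2)=. (5,3)=* -> step gives (0,0)='*' but target has '.' -> reject
  (0,0)=* (1,1)=* (2,2)=* (5,3)=. -> step gives (0,0)='*' but target has '.' -> reject
  (0,0)=* (1,1)=* (2,2)=* (5,3)=* -> step gives (0,0)='*' but target has '.' -> reject
Unique solution: (0,0)=dead, (1,1)=dead, (2,2)=dead, (5,3)=dead.
Check: live-neighbor counts of every cell in the completed generation 0:
1221
0223
3442
1131
2221
0000
Applying B3/S23 to generation 0 with these counts gives:
....
..**
*..*
..*.
....
....
which matches the target exactly.

Answer: ...*
*.*.
...*
**.*
....
....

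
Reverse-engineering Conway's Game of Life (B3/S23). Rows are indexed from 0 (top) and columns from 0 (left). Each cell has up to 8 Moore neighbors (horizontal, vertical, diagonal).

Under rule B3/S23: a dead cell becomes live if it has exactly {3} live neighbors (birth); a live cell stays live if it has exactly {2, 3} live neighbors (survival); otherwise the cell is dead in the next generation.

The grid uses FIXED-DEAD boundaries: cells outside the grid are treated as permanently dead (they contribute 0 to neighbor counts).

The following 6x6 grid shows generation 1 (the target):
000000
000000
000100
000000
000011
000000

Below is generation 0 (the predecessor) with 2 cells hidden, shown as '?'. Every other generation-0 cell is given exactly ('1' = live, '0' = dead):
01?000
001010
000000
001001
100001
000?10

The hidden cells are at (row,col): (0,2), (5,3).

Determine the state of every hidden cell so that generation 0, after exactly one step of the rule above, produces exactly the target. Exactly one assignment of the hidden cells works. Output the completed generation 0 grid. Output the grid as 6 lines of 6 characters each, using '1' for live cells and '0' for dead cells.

Answer: 010000
001010
000000
001001
100001
000010

Derivation:
Hidden generation-0 cells (in order): (0,2), (5,3).
A hidden cell only influences target cells in its own 3x3 neighborhood. Try each of the 2^2 = 4 assignments, step the completed generation 0 forward once under B3/S23, and compare with the target:
  (0,2)=0 (5,3)=0 -> step reproduces the target at every cell -> ACCEPT
  (0,2)=0 (5,3)=1 -> step gives (4,3)='1' but target has '0' -> reject
  (0,2)=1 (5,3)=0 -> step gives (0,1)='1' but target has '0' -> reject
  (0,2)=1 (5,3)=1 -> step gives (0,1)='1' but target has '0' -> reject
Unique solution: (0,2)=dead, (5,3)=dead.
Check: live-neighbor counts of every cell in the completed generation 0:
112211
121201
022322
120121
021232
110112
Applying B3/S23 to generation 0 with these counts gives:
000000
000000
000100
000000
000011
000000
which matches the target exactly.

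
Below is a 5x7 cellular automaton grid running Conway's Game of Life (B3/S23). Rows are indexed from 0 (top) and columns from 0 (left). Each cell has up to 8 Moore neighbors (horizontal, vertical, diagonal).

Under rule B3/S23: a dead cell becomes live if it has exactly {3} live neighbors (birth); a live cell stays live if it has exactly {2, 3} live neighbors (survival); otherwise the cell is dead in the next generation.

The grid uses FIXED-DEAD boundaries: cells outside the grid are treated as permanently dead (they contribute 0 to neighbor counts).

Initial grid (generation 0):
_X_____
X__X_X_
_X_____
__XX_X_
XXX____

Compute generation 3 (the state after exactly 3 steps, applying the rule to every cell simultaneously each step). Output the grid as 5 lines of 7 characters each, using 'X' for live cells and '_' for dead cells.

Answer: XXX____
XXX____
X__XX__
_X__X__
_XXXX__

Derivation:
Simulating step by step:
Generation 0 (given above): 11 live cells
Generation 1: 10 live cells
_______
XXX____
_X_X___
X__X___
_XXX___
Generation 2: 11 live cells
_X_____
XXX____
___X___
X__XX__
_XXX___
Generation 3: 15 live cells
(generation 3 grid is the final answer)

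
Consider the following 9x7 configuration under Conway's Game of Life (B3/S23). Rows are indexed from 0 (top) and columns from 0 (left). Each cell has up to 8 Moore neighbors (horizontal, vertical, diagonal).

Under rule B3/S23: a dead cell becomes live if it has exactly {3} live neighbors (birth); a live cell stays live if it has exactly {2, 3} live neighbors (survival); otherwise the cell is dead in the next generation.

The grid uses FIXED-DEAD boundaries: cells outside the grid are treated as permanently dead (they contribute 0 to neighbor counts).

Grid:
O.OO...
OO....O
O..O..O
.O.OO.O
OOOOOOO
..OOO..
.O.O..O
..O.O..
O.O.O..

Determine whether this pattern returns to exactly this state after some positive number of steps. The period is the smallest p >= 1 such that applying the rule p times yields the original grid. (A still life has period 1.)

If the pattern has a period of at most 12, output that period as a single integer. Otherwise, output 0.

Simulating and comparing each generation to the original:
Gen 0 (original, given above): 31 live cells
Gen 1: 19 live cells, differs from original
Gen 2: 23 live cells, differs from original
Gen 3: 17 live cells, differs from original
Gen 4: 15 live cells, differs from original
Gen 5: 10 live cells, differs from original
Gen 6: 6 live cells, differs from original
Gen 7: 6 live cells, differs from original
Gen 8: 6 live cells, differs from original
Gen 9: 6 live cells, differs from original
Gen 10: 6 live cells, differs from original
Gen 11: 6 live cells, differs from original
Gen 12: 6 live cells, differs from original
No period found within 12 steps.

Answer: 0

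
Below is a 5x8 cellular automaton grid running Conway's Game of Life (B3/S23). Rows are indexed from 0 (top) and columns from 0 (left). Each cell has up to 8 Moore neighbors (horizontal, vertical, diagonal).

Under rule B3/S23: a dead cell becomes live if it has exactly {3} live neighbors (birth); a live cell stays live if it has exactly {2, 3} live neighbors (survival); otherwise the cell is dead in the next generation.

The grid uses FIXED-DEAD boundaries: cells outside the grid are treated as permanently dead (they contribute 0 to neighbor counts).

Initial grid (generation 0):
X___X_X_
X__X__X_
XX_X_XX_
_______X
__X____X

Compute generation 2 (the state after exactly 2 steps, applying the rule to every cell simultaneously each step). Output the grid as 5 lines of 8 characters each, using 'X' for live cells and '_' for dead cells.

Simulating step by step:
Generation 0 (given above): 14 live cells
Generation 1: 16 live cells
_____X__
X_XX__XX
XXX_XXXX
_XX____X
________
Generation 2: 13 live cells
(generation 2 grid is the final answer)

Answer: ______X_
X_XX___X
X___XX__
X_XX_X_X
________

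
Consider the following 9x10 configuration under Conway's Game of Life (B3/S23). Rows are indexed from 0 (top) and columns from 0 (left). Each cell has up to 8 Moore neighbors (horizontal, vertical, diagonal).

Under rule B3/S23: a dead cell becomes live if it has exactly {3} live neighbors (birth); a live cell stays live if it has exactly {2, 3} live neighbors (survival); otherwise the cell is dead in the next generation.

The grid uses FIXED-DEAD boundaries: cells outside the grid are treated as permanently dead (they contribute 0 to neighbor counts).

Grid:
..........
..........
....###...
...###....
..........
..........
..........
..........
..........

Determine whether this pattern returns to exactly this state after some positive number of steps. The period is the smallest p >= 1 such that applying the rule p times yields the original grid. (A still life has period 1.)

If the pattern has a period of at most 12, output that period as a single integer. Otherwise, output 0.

Simulating and comparing each generation to the original:
Gen 0 (original, given above): 6 live cells
Gen 1: 6 live cells, differs from original
Gen 2: 6 live cells, MATCHES original -> period = 2

Answer: 2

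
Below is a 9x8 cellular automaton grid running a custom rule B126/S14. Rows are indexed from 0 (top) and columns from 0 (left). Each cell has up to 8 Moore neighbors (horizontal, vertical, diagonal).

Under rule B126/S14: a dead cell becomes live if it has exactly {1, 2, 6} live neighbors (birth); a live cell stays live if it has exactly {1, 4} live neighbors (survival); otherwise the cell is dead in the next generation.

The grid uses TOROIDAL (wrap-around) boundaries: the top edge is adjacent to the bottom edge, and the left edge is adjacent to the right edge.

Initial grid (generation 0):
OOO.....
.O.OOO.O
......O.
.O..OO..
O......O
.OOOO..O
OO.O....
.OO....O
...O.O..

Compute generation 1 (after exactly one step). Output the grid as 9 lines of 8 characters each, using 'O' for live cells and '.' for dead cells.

Answer: ..O....O
........
.O.....O
.OOOO...
O.......
OOO..OO.
...O.OO.
..O..OOO
....O.OO

Derivation:
Simulating step by step:
Generation 0 (given above): 27 live cells
Generation 1: 24 live cells
(generation 1 grid is the final answer)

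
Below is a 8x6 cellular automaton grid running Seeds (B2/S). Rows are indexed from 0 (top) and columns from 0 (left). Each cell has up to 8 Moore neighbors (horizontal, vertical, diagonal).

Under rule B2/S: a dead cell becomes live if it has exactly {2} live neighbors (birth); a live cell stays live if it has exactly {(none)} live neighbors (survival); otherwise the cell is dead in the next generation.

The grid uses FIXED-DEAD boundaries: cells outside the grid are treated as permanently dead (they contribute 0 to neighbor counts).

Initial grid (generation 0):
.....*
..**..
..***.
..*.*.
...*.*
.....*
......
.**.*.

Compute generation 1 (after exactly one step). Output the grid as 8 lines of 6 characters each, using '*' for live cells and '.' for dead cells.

Answer: ..***.
.*...*
.....*
.*....
..*...
......
.*****
...*..

Derivation:
Simulating step by step:
Generation 0 (given above): 14 live cells
Generation 1: 14 live cells
(generation 1 grid is the final answer)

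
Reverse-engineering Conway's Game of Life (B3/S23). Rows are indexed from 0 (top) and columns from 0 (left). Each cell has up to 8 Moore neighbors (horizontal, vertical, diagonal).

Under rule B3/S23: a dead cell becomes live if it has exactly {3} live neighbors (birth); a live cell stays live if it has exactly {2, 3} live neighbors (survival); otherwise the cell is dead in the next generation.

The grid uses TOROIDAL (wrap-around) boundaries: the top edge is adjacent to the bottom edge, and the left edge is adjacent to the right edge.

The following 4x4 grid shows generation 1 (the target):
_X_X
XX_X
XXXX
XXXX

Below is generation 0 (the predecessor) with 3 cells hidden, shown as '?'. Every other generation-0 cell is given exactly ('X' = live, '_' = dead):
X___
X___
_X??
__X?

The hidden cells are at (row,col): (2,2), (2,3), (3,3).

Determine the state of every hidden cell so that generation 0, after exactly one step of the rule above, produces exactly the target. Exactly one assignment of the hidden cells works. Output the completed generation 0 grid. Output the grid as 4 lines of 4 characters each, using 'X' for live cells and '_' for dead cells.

Answer: X___
X___
_X_X
__X_

Derivation:
Hidden generation-0 cells (in order): (2,2), (2,3), (3,3).
A hidden cell only influences target cells in its own 3x3 neighborhood. Try each of the 2^3 = 8 assignments, step the completed generation 0 forward once under B3/S23, and compare with the target:
  (2,2)=_ (2,3)=_ (3,3)=_ -> step gives (1,3)='_' but target has 'X' -> reject
  (2,2)=_ (2,3)=_ (3,3)=X -> step gives (0,0)='X' but target has '_' -> reject
  (2,2)=_ (2,3)=X (3,3)=_ -> step reproduces the target at every cell -> ACCEPT
  (2,2)=_ (2,3)=X (3,3)=X -> step gives (0,0)='X' but target has '_' -> reject
  (2,2)=X (2,3)=_ (3,3)=_ -> step gives (1,1)='_' but target has 'X' -> reject
  (2,2)=X (2,3)=_ (3,3)=X -> step gives (0,0)='X' but target has '_' -> reject
  (2,2)=X (2,3)=X (3,3)=_ -> step gives (1,1)='_' but target has 'X' -> reject
  (2,2)=X (2,3)=X (3,3)=X -> step gives (0,0)='X' but target has '_' -> reject
Unique solution: (2,2)=dead, (2,3)=live, (3,3)=dead.
Check: live-neighbor counts of every cell in the completed generation 0:
1313
3323
3232
3323
Applying B3/S23 to generation 0 with these counts gives:
_X_X
XX_X
XXXX
XXXX
which matches the target exactly.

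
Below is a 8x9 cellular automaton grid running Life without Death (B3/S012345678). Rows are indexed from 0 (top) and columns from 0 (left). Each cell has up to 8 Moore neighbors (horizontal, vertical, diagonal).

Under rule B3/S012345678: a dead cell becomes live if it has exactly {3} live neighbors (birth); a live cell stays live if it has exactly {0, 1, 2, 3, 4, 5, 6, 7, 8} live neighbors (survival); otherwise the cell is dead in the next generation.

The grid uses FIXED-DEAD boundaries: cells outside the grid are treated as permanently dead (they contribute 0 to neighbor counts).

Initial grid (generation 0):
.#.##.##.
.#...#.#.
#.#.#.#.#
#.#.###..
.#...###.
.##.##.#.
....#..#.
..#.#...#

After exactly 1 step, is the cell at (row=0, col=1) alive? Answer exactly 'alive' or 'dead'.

Answer: alive

Derivation:
Simulating step by step:
Generation 0 (given above): 32 live cells
Generation 1: 44 live cells
.#######.
##...#.##
#.#.#.#.#
#.#.###..
##...###.
.#####.##
.##.#.###
..###...#

Cell (0,1) at generation 1: 1 -> alive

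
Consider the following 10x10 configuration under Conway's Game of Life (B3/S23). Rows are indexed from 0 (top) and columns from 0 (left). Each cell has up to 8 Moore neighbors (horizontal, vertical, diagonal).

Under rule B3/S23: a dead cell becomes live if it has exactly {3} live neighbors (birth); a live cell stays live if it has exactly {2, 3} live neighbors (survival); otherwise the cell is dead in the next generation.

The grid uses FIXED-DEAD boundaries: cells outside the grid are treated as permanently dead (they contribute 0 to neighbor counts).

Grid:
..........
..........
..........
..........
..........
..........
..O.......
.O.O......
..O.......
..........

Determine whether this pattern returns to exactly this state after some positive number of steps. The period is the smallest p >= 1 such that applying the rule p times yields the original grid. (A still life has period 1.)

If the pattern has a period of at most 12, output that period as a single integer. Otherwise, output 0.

Answer: 1

Derivation:
Simulating and comparing each generation to the original:
Gen 0 (original, given above): 4 live cells
Gen 1: 4 live cells, MATCHES original -> period = 1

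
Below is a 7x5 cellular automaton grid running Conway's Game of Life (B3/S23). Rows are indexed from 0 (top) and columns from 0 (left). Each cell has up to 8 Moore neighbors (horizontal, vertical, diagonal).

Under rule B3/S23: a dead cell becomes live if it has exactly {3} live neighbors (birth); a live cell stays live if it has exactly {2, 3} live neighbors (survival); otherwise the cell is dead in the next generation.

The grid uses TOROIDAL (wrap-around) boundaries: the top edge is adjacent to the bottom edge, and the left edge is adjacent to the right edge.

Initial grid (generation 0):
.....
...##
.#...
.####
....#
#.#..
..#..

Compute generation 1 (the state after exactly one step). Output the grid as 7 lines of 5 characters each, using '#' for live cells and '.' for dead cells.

Answer: ...#.
.....
.#...
.####
....#
.#.#.
.#...

Derivation:
Simulating step by step:
Generation 0 (given above): 11 live cells
Generation 1: 10 live cells
(generation 1 grid is the final answer)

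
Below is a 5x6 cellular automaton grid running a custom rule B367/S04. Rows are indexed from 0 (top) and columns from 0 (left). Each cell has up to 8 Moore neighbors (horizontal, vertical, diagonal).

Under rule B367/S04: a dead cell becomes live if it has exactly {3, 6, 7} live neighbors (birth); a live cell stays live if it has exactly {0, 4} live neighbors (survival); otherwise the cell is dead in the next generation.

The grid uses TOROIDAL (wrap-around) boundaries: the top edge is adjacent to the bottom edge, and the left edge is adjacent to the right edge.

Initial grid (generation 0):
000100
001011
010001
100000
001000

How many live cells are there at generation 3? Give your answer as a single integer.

Simulating step by step:
Generation 0 (given above): 8 live cells
Generation 1: 6 live cells
001010
100100
000010
010000
000000
Generation 2: 5 live cells
000100
100011
000000
010000
000000
Generation 3: 5 live cells
000011
000000
100001
010000
000000
Population at generation 3: 5

Answer: 5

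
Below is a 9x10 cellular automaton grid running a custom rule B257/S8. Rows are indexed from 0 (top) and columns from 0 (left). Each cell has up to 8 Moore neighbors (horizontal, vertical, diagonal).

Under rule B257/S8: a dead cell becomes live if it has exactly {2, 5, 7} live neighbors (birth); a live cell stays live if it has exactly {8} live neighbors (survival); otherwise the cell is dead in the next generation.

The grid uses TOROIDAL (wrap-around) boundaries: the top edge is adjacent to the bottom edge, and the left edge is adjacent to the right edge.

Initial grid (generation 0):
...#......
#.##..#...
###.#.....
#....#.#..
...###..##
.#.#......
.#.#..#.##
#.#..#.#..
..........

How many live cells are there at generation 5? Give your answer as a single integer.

Simulating step by step:
Generation 0 (given above): 28 live cells
Generation 1: 21 live cells
.#..#.....
.#...#...#
.......#..
....#.....
.#.....#..
..#.#.#...
..#..#....
...##.....
.####.#...
Generation 2: 24 live cells
..#...#...
..#.#.#.#.
#...###.#.
......###.
..#.#.#...
.......#..
.#.#..#...
..#...#...
#.........
Generation 3: 19 live cells
.........#
.......#..
.#.....#..
.#........
...#...#..
.#..#.....
.....#....
#..#.#.#..
..##.###..
Generation 4: 31 live cells
..####....
#.....#...
#.#...#.#.
#.....###.
##..#.....
..##.##...
####......
.#..#...#.
##.......#
Generation 5: 13 live cells
......#...
..........
.........#
.###.....#
........#.
.........#
......##.#
..#.......
........#.
Population at generation 5: 13

Answer: 13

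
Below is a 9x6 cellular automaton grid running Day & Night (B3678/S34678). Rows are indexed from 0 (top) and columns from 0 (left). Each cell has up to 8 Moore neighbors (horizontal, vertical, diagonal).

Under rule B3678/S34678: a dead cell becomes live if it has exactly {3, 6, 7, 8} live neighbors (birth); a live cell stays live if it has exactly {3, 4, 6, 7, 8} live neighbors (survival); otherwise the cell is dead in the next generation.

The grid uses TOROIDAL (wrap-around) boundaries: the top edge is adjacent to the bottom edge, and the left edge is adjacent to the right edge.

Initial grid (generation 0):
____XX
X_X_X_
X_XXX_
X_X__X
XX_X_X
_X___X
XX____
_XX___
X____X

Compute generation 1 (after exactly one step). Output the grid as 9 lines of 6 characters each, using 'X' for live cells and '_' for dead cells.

Simulating step by step:
Generation 0 (given above): 24 live cells
Generation 1: 28 live cells
(generation 1 grid is the final answer)

Answer: _X_XX_
___XXX
XXX_XX
_XX___
XX___X
XX__XX
XX____
_X___X
XX__XX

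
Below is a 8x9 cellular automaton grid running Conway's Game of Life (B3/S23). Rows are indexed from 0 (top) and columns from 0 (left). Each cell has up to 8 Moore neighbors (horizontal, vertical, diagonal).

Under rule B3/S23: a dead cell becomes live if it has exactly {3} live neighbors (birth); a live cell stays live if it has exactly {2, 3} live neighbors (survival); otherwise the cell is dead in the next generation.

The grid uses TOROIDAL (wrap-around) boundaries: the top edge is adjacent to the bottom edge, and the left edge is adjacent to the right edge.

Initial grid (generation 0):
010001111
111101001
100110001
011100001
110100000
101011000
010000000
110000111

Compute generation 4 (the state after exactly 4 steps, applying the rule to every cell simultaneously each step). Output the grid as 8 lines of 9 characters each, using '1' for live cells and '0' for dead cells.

Answer: 000100100
000010000
000000000
100000011
010110010
010110000
100100000
110010000

Derivation:
Simulating step by step:
Generation 0 (given above): 32 live cells
Generation 1: 18 live cells
000011000
000101000
000000010
000000001
000000001
101110000
001001110
011001000
Generation 2: 24 live cells
001101100
000001100
000000000
000000011
100100001
011111111
000001100
011100000
Generation 3: 22 live cells
010101100
000011100
000000110
100000011
010101000
011100001
100000000
010100000
Generation 4: 18 live cells
(generation 4 grid is the final answer)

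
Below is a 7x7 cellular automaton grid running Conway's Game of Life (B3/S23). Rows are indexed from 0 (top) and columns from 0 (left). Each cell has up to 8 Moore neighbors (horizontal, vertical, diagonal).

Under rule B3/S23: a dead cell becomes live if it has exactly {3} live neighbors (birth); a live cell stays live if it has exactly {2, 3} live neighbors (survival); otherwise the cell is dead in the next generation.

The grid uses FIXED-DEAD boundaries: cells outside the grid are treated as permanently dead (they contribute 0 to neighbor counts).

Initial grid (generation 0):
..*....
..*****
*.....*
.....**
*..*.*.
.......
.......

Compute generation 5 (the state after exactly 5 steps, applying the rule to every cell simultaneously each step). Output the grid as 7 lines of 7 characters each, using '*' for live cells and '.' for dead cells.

Simulating step by step:
Generation 0 (given above): 13 live cells
Generation 1: 16 live cells
..*.**.
.******
...*...
....***
....***
.......
.......
Generation 2: 10 live cells
.**...*
.*....*
.......
...*..*
....*.*
.....*.
.......
Generation 3: 8 live cells
.**....
.**....
.......
.....*.
....*.*
.....*.
.......
Generation 4: 8 live cells
.**....
.**....
.......
.....*.
....*.*
.....*.
.......
Generation 5: 8 live cells
(generation 5 grid is the final answer)

Answer: .**....
.**....
.......
.....*.
....*.*
.....*.
.......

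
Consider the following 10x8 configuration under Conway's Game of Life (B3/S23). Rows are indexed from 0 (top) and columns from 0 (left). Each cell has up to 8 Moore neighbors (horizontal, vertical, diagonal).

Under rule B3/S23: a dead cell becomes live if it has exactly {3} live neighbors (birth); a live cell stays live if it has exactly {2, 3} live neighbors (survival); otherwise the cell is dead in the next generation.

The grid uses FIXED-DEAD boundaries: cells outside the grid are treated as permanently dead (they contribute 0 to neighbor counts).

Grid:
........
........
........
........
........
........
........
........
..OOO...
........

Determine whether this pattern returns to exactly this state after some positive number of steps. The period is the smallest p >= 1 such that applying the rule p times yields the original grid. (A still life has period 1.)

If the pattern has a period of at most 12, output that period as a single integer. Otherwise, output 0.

Simulating and comparing each generation to the original:
Gen 0 (original, given above): 3 live cells
Gen 1: 3 live cells, differs from original
Gen 2: 3 live cells, MATCHES original -> period = 2

Answer: 2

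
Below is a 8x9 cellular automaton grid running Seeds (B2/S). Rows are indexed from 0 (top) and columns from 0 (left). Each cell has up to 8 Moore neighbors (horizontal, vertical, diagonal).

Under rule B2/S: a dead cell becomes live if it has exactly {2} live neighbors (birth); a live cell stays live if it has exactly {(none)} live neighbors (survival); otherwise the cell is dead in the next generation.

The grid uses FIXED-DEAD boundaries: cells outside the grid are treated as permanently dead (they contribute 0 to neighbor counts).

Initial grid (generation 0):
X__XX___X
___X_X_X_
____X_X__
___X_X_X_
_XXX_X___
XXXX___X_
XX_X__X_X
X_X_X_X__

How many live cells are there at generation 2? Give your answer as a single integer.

Simulating step by step:
Generation 0 (given above): 30 live cells
Generation 1: 13 live cells
__X__XXX_
__X_____X
__X_____X
_X_______
_______XX
_____X__X
_________
_________
Generation 2: 9 live cells
_X_X____X
_____X___
___X___X_
__X______
______X__
______X__
_________
_________
Population at generation 2: 9

Answer: 9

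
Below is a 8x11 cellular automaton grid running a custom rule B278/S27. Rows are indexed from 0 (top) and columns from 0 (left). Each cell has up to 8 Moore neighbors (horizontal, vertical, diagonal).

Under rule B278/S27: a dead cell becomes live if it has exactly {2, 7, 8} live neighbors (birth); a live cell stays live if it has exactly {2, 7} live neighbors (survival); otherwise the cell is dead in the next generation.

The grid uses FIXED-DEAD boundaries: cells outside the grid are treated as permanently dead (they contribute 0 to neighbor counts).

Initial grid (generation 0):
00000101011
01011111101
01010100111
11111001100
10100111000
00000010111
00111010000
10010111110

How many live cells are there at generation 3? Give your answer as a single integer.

Simulating step by step:
Generation 0 (given above): 45 live cells
Generation 1: 18 live cells
00110000001
10010000010
00101000001
00000000001
10000000001
00000000110
01100000000
01000000100
Generation 2: 23 live cells
01111000010
00000000010
01000000001
01010000001
00000000101
10100000011
11100001000
11000000000
Generation 3: 23 live cells
00110000101
10001000110
10000000001
10000000001
10010000000
10110001001
00010000111
00000000000
Population at generation 3: 23

Answer: 23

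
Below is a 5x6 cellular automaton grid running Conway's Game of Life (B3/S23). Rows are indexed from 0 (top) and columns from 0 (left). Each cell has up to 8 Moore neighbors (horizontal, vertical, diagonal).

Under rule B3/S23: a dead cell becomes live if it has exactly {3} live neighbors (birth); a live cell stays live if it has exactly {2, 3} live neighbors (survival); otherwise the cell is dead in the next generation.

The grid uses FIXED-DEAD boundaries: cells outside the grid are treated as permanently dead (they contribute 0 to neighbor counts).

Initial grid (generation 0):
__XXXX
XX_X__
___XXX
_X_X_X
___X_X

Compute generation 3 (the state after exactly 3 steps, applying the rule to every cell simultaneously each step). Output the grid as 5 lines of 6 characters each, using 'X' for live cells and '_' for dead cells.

Simulating step by step:
Generation 0 (given above): 15 live cells
Generation 1: 12 live cells
_XXXX_
_X____
XX_X_X
___X_X
__X___
Generation 2: 7 live cells
_XXX__
______
XX____
_X_X__
______
Generation 3: 8 live cells
(generation 3 grid is the final answer)

Answer: __X___
X_____
XXX___
XXX___
______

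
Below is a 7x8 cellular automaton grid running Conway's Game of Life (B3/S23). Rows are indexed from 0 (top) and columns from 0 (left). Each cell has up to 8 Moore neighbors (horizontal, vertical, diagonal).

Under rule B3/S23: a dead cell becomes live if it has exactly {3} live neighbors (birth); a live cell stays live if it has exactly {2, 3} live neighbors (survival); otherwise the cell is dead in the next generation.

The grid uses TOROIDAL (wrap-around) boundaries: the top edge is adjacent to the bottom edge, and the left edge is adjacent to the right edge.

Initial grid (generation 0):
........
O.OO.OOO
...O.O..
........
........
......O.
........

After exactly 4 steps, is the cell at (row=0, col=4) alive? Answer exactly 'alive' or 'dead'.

Simulating step by step:
Generation 0 (given above): 9 live cells
Generation 1: 11 live cells
......OO
..OO.OOO
..OO.O.O
........
........
........
........
Generation 2: 10 live cells
.....O.O
O.OO.O..
..OO.O.O
........
........
........
........
Generation 3: 12 live cells
....O.O.
OOOO.O.O
.OOO..O.
........
........
........
........
Generation 4: 16 live cells
OOOOOOOO
O....O.O
...OO.OO
..O.....
........
........
........

Cell (0,4) at generation 4: 1 -> alive

Answer: alive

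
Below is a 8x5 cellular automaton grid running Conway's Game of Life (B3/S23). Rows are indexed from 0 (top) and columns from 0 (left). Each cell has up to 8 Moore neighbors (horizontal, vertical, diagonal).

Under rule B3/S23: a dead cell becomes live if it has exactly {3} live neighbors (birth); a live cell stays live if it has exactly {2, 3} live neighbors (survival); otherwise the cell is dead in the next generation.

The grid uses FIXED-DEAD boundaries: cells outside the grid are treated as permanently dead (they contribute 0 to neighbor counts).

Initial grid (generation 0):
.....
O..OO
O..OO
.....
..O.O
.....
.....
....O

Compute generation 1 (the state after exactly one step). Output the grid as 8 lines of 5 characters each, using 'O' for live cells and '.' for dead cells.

Answer: .....
...OO
...OO
....O
.....
.....
.....
.....

Derivation:
Simulating step by step:
Generation 0 (given above): 9 live cells
Generation 1: 5 live cells
(generation 1 grid is the final answer)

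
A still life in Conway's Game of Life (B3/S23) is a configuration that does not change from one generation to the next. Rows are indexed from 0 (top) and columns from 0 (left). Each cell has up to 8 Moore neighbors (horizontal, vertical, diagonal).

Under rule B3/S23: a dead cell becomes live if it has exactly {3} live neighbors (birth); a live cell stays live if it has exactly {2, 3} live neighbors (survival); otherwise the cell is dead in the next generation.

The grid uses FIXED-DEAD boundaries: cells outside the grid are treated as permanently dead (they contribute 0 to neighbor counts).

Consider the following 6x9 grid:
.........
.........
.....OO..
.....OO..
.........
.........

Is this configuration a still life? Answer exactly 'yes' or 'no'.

Compute generation 1 and compare to generation 0 (given above):
Generation 1:
.........
.........
.....OO..
.....OO..
.........
.........
The grids are IDENTICAL -> still life.

Answer: yes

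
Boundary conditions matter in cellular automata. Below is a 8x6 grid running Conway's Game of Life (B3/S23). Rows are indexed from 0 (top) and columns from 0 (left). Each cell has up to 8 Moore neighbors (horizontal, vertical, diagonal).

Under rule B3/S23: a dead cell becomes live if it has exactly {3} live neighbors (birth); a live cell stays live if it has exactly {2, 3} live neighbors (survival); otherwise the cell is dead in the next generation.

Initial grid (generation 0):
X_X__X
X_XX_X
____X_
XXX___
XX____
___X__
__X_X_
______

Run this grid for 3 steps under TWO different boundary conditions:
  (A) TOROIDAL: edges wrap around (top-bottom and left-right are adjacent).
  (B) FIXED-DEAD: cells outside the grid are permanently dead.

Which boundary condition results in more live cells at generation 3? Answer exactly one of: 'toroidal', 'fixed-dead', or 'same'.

Answer: fixed-dead

Derivation:
Under TOROIDAL boundary, generation 3:
XX____
___X_X
__XX__
__XX__
___X_X
___X_X
___XX_
_XX___
Population = 16

Under FIXED-DEAD boundary, generation 3:
_XXX__
_XX_XX
__XX__
_X_X__
X__X__
_X_XX_
___X__
______
Population = 17

Comparison: toroidal=16, fixed-dead=17 -> fixed-dead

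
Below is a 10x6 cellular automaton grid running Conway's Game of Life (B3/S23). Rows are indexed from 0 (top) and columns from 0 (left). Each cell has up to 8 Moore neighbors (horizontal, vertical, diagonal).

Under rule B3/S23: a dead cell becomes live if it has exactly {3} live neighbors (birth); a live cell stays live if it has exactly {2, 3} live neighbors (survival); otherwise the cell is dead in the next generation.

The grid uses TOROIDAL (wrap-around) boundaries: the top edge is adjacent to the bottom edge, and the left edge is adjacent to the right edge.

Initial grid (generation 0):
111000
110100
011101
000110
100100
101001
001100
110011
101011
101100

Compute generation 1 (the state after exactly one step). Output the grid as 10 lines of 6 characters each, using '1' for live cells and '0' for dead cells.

Answer: 000001
000111
010001
110001
111100
101011
001100
000000
001000
000010

Derivation:
Simulating step by step:
Generation 0 (given above): 30 live cells
Generation 1: 21 live cells
(generation 1 grid is the final answer)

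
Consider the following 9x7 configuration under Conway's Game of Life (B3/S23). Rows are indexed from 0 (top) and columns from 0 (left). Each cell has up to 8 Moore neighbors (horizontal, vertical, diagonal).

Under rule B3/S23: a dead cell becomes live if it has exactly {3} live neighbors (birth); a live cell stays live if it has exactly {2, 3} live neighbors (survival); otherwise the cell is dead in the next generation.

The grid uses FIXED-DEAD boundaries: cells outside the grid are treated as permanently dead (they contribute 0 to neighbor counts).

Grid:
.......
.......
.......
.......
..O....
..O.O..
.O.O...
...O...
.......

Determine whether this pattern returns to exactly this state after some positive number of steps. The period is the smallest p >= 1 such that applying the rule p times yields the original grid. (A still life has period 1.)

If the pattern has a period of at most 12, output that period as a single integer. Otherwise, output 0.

Simulating and comparing each generation to the original:
Gen 0 (original, given above): 6 live cells
Gen 1: 6 live cells, differs from original
Gen 2: 6 live cells, MATCHES original -> period = 2

Answer: 2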